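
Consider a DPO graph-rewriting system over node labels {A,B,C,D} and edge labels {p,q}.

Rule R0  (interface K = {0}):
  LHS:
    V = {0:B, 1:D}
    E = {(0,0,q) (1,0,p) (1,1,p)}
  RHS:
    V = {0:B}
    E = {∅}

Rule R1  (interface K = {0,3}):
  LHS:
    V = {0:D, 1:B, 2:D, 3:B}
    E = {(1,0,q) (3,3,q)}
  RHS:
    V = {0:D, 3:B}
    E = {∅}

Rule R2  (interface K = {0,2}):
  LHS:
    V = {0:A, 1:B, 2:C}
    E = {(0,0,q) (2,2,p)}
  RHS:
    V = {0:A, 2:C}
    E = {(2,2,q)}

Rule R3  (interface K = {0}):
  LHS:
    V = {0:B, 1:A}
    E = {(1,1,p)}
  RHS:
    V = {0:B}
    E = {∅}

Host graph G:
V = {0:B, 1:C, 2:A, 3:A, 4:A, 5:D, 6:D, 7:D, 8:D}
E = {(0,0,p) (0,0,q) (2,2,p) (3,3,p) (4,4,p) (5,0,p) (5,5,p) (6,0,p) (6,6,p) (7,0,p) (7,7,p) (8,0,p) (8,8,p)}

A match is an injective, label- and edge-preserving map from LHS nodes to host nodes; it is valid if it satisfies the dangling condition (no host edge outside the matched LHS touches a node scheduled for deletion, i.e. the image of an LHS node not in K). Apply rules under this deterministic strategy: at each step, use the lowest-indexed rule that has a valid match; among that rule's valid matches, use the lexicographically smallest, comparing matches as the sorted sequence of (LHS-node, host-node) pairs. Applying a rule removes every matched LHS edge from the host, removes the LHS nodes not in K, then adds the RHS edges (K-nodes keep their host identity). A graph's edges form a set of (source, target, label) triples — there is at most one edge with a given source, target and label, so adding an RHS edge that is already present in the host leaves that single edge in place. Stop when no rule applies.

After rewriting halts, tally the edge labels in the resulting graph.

start.  V:9 E:13  edges: 0-p->0 0-q->0 2-p->2 3-p->3 4-p->4 5-p->0 5-p->5 6-p->0 6-p->6 7-p->0 7-p->7 8-p->0 8-p->8
1. fire R0 via {0↦0, 1↦5}  →  V:8 E:10  edges: 0-p->0 2-p->2 3-p->3 4-p->4 6-p->0 6-p->6 7-p->0 7-p->7 8-p->0 8-p->8
2. fire R3 via {0↦0, 1↦2}  →  V:7 E:9  edges: 0-p->0 3-p->3 4-p->4 6-p->0 6-p->6 7-p->0 7-p->7 8-p->0 8-p->8
3. fire R3 via {0↦0, 1↦3}  →  V:6 E:8  edges: 0-p->0 4-p->4 6-p->0 6-p->6 7-p->0 7-p->7 8-p->0 8-p->8
4. fire R3 via {0↦0, 1↦4}  →  V:5 E:7  edges: 0-p->0 6-p->0 6-p->6 7-p->0 7-p->7 8-p->0 8-p->8
normal form: no rule applies after step 4
NF edges: [(0, 0, 'p'), (6, 0, 'p'), (6, 6, 'p'), (7, 0, 'p'), (7, 7, 'p'), (8, 0, 'p'), (8, 8, 'p')]

Answer: p:7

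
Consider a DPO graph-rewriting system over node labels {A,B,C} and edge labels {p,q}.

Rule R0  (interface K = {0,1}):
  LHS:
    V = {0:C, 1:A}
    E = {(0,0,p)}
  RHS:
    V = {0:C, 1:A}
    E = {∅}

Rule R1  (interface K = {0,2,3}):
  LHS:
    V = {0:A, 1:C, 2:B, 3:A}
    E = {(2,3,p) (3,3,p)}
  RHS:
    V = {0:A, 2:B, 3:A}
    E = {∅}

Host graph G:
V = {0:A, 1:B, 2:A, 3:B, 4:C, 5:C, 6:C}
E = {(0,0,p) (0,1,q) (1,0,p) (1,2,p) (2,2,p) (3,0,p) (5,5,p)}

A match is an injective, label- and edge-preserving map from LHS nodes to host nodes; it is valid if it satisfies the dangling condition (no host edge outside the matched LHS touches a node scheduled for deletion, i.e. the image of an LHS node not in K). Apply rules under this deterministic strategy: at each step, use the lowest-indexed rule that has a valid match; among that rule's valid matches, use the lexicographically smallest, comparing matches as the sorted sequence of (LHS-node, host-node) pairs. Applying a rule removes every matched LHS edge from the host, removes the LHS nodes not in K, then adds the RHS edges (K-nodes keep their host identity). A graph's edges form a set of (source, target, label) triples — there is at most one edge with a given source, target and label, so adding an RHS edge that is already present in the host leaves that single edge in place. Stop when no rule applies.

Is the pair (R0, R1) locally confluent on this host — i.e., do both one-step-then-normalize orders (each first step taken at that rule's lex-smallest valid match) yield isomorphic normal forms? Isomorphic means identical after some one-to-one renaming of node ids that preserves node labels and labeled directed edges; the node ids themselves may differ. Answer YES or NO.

Answer: YES

Rewrite trace:
branch R0-first: apply at {0↦5, 1↦0} → |E|=6, then 2 more step(s) → NF |V|=5 |E|=2 V={0:A, 1:B, 2:A, 3:B, 6:C} E=0-q->1 3-p->0
branch R1-first: apply at {0↦0, 1↦4, 2↦1, 3↦2} → |E|=5, then 2 more step(s) → NF |V|=5 |E|=2 V={0:A, 1:B, 2:A, 3:B, 6:C} E=0-q->1 3-p->0
graphs isomorphic (equal up to label-preserving node renaming)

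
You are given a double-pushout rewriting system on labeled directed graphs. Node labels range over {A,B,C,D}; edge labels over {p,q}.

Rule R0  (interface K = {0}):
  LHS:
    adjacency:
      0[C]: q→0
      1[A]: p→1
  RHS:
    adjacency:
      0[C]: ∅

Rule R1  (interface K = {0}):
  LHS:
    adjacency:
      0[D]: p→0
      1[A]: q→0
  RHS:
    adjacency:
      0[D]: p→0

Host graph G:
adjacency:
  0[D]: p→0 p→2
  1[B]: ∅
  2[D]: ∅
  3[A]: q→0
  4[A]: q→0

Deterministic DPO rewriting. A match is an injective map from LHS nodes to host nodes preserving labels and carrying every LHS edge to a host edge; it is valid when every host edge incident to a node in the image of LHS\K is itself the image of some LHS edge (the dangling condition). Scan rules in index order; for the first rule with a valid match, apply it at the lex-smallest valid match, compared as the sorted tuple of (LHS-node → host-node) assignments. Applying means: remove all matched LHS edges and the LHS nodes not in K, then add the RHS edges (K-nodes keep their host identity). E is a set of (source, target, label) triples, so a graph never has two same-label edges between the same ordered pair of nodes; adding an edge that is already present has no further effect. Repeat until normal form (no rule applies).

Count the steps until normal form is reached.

initial: |V|=5 |E|=4  E = 0-p->0 0-p->2 3-q->0 4-q->0
step 1: apply R1 at {0↦0, 1↦3}  → |V|=4 |E|=3  E = 0-p->0 0-p->2 4-q->0
step 2: apply R1 at {0↦0, 1↦4}  → |V|=3 |E|=2  E = 0-p->0 0-p->2
halt: no rule applies after step 2

Answer: 2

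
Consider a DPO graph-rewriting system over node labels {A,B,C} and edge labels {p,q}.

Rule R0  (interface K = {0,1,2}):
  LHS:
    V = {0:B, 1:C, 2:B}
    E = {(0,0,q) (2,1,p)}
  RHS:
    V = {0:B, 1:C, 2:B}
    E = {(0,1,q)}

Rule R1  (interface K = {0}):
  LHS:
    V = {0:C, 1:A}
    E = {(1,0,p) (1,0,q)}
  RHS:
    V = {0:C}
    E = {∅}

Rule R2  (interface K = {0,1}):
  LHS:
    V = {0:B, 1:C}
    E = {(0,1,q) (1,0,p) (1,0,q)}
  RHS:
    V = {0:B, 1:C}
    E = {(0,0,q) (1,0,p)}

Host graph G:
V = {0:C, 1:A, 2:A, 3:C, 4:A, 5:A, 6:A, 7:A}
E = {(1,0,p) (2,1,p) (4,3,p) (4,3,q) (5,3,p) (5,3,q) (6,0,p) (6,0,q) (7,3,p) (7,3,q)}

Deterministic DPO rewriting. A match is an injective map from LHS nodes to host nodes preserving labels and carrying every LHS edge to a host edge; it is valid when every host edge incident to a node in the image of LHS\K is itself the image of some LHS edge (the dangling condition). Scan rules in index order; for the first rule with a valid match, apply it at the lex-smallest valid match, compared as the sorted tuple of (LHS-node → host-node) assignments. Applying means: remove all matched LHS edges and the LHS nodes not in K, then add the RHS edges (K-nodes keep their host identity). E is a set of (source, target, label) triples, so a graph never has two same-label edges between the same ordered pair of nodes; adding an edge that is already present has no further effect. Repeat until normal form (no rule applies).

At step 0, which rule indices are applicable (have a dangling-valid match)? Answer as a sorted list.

Answer: [R1]

Derivation:
R0: no valid match — LHS pattern not found
R1: 4 valid matches — {0↦0, 1↦6}, {0↦3, 1↦4}, {0↦3, 1↦5} (+1 more)
R2: no valid match — LHS pattern not found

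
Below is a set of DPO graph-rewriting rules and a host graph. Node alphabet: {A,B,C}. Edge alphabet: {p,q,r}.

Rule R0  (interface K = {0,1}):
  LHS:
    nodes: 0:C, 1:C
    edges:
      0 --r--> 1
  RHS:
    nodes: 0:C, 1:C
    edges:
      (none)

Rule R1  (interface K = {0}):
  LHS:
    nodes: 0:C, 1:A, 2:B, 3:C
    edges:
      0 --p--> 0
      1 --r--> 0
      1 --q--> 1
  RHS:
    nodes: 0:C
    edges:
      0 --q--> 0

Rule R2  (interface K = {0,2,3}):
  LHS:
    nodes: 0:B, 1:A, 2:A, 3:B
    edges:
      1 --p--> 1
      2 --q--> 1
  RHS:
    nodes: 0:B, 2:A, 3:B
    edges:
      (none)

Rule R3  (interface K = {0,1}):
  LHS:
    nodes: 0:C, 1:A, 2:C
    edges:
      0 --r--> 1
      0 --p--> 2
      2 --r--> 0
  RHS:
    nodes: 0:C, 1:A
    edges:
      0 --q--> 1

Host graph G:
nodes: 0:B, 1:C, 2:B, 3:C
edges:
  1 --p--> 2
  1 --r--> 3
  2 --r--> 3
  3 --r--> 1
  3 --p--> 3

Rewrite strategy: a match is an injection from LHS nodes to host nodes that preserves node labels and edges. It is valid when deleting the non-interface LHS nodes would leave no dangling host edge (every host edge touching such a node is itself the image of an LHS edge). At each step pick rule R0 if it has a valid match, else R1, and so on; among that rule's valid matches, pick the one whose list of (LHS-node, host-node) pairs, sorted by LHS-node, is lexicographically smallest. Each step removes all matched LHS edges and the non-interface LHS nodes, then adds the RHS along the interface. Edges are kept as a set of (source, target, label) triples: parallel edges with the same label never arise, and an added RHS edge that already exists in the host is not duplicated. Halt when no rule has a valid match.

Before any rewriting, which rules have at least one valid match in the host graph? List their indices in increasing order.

R0: 2 valid matches — {0↦1, 1↦3}, {0↦3, 1↦1}
R1: no valid match — LHS pattern not found
R2: no valid match — LHS pattern not found
R3: no valid match — LHS pattern not found

Answer: [R0]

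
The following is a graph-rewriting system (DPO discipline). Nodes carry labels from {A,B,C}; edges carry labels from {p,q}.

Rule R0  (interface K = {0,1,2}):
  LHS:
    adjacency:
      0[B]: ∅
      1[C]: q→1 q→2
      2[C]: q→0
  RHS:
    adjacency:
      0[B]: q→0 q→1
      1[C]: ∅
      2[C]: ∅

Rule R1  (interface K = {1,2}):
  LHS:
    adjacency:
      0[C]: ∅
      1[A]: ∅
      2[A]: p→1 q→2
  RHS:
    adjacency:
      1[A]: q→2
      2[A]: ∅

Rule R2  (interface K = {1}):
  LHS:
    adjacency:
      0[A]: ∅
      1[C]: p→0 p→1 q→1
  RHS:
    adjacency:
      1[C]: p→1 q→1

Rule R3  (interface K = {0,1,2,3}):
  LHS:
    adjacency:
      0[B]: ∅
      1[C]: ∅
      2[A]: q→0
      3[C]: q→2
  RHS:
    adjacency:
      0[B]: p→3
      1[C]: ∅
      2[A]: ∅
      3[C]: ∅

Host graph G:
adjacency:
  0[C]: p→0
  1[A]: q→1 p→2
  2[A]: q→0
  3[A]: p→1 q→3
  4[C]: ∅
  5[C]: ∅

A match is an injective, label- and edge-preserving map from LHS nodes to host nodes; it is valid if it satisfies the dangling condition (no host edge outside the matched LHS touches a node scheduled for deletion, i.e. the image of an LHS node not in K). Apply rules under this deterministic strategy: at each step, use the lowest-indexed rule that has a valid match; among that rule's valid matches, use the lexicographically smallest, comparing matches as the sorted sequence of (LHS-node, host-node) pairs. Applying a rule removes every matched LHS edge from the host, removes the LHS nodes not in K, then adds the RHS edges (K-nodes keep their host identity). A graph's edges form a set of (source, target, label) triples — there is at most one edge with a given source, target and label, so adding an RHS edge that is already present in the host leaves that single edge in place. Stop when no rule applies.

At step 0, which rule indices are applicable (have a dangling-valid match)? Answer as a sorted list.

R0: no valid match — LHS pattern not found
R1: 4 valid matches — {0↦4, 1↦1, 2↦3}, {0↦4, 1↦2, 2↦1}, {0↦5, 1↦1, 2↦3} (+1 more)
R2: no valid match — LHS pattern not found
R3: no valid match — LHS pattern not found

Answer: [R1]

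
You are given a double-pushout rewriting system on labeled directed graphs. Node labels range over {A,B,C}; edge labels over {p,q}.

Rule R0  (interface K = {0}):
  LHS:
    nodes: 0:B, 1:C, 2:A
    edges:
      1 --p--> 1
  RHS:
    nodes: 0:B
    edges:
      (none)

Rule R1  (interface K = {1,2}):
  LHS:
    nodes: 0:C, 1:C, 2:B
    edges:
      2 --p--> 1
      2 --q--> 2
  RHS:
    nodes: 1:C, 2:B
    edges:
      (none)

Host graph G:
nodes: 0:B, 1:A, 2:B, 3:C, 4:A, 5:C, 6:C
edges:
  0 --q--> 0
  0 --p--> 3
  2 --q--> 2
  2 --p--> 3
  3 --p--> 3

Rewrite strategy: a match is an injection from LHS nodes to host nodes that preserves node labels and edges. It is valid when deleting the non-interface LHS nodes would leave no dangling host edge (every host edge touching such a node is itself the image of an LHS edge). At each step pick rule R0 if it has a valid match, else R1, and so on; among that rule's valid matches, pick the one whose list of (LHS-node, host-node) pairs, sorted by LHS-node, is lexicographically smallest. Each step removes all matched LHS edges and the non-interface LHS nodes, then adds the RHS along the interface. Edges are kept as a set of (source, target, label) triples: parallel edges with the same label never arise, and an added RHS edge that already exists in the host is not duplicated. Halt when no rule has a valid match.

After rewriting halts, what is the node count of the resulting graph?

Answer: 3

Rewrite trace:
start.  V:7 E:5  edges: 0-q->0 0-p->3 2-q->2 2-p->3 3-p->3
1. fire R1 via {0↦5, 1↦3, 2↦0}  →  V:6 E:3  edges: 2-q->2 2-p->3 3-p->3
2. fire R1 via {0↦6, 1↦3, 2↦2}  →  V:5 E:1  edges: 3-p->3
3. fire R0 via {0↦0, 1↦3, 2↦1}  →  V:3 E:0  edges: ∅
final graph: no rule applies after step 3
NF nodes: {0:B, 2:B, 4:A}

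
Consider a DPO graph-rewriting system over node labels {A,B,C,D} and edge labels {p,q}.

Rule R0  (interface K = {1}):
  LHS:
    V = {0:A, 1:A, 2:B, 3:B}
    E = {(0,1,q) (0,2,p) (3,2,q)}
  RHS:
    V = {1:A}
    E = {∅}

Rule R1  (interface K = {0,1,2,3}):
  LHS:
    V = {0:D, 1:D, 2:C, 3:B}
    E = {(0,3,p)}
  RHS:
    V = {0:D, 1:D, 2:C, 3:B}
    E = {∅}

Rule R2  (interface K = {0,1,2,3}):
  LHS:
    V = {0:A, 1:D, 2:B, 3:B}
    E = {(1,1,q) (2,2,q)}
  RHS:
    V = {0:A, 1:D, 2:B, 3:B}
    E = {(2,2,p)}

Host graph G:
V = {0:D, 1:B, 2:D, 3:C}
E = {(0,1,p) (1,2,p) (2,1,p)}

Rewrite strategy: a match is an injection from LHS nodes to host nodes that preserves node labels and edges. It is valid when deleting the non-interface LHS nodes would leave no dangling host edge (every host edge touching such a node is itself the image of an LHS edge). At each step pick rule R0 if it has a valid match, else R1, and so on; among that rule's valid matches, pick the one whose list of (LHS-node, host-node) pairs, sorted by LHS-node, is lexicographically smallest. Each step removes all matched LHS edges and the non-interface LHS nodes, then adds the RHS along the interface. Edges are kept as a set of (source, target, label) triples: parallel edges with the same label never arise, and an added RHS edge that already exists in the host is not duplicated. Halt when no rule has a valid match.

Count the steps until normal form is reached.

start.  V:4 E:3  edges: 0-p->1 1-p->2 2-p->1
1. fire R1 via {0↦0, 1↦2, 2↦3, 3↦1}  →  V:4 E:2  edges: 1-p->2 2-p->1
2. fire R1 via {0↦2, 1↦0, 2↦3, 3↦1}  →  V:4 E:1  edges: 1-p->2
normal form: no rule applies after step 2

Answer: 2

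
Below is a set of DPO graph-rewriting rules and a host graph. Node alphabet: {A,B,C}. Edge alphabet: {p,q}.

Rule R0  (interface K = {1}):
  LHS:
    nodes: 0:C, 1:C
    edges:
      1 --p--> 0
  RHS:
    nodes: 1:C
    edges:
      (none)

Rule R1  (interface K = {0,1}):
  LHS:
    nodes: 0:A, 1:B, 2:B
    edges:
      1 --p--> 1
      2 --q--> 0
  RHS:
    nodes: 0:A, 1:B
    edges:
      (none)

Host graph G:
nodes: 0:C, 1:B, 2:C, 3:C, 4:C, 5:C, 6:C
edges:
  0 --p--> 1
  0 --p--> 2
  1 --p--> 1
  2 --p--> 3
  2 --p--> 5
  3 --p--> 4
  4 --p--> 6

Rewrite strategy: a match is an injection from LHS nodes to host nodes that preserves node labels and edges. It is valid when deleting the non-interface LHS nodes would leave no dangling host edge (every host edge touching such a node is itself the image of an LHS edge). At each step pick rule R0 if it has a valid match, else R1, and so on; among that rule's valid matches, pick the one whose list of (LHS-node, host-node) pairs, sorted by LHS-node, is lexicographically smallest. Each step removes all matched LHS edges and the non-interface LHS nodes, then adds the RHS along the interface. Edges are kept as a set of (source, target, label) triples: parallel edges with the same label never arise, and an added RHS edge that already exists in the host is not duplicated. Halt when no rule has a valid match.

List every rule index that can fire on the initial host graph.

R0: 2 valid matches — {0↦5, 1↦2}, {0↦6, 1↦4}
R1: no valid match — LHS pattern not found

Answer: [R0]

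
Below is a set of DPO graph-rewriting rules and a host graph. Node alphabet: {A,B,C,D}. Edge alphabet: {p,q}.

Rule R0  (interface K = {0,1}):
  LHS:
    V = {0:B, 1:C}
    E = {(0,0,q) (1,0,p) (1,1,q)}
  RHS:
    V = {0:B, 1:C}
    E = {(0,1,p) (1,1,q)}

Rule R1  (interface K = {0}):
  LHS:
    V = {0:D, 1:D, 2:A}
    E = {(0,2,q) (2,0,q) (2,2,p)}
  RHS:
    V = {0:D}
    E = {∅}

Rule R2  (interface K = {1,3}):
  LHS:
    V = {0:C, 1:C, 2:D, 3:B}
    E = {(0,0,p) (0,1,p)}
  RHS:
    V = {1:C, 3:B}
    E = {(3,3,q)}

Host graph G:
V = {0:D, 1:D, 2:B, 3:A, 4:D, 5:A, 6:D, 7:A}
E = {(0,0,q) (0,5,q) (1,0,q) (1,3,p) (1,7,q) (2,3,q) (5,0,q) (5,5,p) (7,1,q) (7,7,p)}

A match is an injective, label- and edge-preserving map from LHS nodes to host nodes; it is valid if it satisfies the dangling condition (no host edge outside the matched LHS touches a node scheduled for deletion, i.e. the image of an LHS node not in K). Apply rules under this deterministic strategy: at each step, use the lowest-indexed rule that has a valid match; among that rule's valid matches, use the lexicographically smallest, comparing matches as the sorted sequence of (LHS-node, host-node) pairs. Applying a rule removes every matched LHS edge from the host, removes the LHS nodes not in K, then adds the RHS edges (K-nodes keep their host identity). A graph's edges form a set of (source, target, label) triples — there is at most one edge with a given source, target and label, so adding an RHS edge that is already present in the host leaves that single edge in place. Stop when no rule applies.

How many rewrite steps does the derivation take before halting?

start.  V:8 E:10  edges: 0-q->0 0-q->5 1-q->0 1-p->3 1-q->7 2-q->3 5-q->0 5-p->5 7-q->1 7-p->7
1. fire R1 via {0↦0, 1↦4, 2↦5}  →  V:6 E:7  edges: 0-q->0 1-q->0 1-p->3 1-q->7 2-q->3 7-q->1 7-p->7
2. fire R1 via {0↦1, 1↦6, 2↦7}  →  V:4 E:4  edges: 0-q->0 1-q->0 1-p->3 2-q->3
halt: no rule applies after step 2

Answer: 2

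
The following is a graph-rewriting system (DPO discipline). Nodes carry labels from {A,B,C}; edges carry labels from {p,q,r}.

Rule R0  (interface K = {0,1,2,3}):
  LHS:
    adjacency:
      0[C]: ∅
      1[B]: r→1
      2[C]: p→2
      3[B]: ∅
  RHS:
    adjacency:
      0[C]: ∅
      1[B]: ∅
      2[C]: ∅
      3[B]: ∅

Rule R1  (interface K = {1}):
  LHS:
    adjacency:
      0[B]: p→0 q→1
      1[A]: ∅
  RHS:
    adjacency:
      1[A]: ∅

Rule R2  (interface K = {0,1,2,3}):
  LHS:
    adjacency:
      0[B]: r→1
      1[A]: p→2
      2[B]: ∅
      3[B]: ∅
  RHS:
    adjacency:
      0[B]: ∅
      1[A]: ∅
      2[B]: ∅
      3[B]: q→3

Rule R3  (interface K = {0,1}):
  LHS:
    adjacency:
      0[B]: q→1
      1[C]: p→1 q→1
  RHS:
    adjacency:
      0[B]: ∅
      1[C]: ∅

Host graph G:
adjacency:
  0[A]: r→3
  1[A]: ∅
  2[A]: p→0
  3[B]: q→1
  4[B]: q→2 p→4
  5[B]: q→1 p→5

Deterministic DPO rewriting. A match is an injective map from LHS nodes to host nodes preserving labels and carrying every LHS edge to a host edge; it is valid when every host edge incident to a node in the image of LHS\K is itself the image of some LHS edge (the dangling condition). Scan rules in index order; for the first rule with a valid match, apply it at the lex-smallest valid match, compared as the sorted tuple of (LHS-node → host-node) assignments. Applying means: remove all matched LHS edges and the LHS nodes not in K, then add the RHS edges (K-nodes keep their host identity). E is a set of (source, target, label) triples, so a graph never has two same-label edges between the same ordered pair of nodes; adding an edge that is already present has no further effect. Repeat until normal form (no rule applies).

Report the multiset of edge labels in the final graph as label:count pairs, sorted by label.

Answer: p:1 q:1 r:1

Derivation:
initial: |V|=6 |E|=7  E = 0-r->3 2-p->0 3-q->1 4-q->2 4-p->4 5-q->1 5-p->5
step 1: apply R1 at {0↦4, 1↦2}  → |V|=5 |E|=5  E = 0-r->3 2-p->0 3-q->1 5-q->1 5-p->5
step 2: apply R1 at {0↦5, 1↦1}  → |V|=4 |E|=3  E = 0-r->3 2-p->0 3-q->1
final graph: no rule applies after step 2
NF edges: [(0, 3, 'r'), (2, 0, 'p'), (3, 1, 'q')]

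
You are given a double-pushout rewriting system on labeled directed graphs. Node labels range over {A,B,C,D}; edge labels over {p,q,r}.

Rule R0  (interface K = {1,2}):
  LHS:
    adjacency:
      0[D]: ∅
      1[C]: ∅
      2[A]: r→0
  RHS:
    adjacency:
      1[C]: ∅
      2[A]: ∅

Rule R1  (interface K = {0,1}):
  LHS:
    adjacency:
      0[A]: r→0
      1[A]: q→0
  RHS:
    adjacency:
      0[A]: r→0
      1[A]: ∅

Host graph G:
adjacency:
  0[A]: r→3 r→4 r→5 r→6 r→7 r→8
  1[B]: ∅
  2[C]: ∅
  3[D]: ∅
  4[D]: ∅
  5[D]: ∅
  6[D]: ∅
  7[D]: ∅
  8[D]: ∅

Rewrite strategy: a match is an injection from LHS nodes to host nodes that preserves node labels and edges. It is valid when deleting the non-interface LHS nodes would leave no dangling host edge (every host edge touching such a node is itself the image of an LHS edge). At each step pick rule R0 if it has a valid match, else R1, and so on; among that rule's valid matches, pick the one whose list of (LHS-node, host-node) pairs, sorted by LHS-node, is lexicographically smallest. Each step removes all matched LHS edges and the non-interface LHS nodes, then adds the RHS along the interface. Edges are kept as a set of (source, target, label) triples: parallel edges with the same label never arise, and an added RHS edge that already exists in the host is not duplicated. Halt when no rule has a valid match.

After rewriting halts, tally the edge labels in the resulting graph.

start.  V:9 E:6  edges: 0-r->3 0-r->4 0-r->5 0-r->6 0-r->7 0-r->8
1. fire R0 via {0↦3, 1↦2, 2↦0}  →  V:8 E:5  edges: 0-r->4 0-r->5 0-r->6 0-r->7 0-r->8
2. fire R0 via {0↦4, 1↦2, 2↦0}  →  V:7 E:4  edges: 0-r->5 0-r->6 0-r->7 0-r->8
3. fire R0 via {0↦5, 1↦2, 2↦0}  →  V:6 E:3  edges: 0-r->6 0-r->7 0-r->8
4. fire R0 via {0↦6, 1↦2, 2↦0}  →  V:5 E:2  edges: 0-r->7 0-r->8
5. fire R0 via {0↦7, 1↦2, 2↦0}  →  V:4 E:1  edges: 0-r->8
6. fire R0 via {0↦8, 1↦2, 2↦0}  →  V:3 E:0  edges: ∅
normal form: no rule applies after step 6
NF edges: []

Answer: (no edges)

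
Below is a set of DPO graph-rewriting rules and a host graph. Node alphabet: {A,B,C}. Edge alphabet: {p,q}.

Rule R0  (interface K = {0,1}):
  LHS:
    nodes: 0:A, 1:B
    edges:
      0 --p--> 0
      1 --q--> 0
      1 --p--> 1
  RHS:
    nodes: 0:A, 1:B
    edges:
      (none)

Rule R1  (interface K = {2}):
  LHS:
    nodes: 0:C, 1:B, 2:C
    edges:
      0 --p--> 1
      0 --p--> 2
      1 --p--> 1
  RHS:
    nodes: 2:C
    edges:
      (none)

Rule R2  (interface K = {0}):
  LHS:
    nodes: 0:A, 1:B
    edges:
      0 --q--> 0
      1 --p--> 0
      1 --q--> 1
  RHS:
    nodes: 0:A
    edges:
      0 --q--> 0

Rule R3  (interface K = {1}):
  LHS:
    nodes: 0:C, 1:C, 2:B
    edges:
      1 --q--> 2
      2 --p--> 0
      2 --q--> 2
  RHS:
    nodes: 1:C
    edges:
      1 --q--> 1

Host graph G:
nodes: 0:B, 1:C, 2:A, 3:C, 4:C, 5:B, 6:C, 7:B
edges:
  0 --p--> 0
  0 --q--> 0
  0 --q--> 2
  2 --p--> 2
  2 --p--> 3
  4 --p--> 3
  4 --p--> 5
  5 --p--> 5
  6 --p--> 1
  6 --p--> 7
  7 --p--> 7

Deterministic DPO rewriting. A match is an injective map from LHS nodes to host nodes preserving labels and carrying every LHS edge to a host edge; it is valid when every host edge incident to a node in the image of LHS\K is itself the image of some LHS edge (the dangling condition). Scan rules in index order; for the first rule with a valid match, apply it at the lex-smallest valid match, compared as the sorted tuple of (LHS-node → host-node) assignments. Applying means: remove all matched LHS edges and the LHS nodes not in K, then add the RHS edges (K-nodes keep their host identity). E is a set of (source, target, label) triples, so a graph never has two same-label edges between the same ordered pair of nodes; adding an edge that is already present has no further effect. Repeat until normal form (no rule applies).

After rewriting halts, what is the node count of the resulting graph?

initial: |V|=8 |E|=11  E = 0-p->0 0-q->0 0-q->2 2-p->2 2-p->3 4-p->3 4-p->5 5-p->5 6-p->1 6-p->7 7-p->7
step 1: apply R0 at {0↦2, 1↦0}  → |V|=8 |E|=8  E = 0-q->0 2-p->3 4-p->3 4-p->5 5-p->5 6-p->1 6-p->7 7-p->7
step 2: apply R1 at {0↦4, 1↦5, 2↦3}  → |V|=6 |E|=5  E = 0-q->0 2-p->3 6-p->1 6-p->7 7-p->7
step 3: apply R1 at {0↦6, 1↦7, 2↦1}  → |V|=4 |E|=2  E = 0-q->0 2-p->3
halt: no rule applies after step 3
NF nodes: {0:B, 1:C, 2:A, 3:C}

Answer: 4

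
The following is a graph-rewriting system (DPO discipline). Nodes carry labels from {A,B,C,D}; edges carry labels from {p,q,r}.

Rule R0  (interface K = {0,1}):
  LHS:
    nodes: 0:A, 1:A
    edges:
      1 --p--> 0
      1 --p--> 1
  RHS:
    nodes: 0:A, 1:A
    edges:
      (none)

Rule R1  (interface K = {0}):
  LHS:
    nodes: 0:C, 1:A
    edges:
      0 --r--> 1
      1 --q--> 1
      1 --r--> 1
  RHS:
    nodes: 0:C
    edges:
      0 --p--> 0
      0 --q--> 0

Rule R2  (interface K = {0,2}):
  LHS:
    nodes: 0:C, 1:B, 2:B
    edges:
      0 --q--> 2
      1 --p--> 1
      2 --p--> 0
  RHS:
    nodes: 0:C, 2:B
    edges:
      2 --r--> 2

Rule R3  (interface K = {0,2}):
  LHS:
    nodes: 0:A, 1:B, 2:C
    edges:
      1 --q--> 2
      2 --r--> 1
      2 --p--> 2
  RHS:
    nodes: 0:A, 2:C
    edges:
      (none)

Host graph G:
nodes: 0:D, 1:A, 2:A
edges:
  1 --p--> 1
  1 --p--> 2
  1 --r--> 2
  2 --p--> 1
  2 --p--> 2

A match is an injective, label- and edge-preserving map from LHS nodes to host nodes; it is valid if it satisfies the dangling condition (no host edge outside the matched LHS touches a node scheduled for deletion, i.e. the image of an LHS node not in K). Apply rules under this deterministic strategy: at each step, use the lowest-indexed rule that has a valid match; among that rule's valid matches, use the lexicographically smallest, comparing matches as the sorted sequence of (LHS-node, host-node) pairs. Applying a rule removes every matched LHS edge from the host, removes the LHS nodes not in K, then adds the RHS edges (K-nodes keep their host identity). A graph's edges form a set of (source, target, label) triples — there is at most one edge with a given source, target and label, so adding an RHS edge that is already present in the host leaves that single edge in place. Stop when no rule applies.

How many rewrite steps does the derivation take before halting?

[0] host  ⇒  3 nodes, 5 edges  {1-p->1 1-p->2 1-r->2 2-p->1 2-p->2}
[1] R0 @ {0↦1, 1↦2}  ⇒  3 nodes, 3 edges  {1-p->1 1-p->2 1-r->2}
[2] R0 @ {0↦2, 1↦1}  ⇒  3 nodes, 1 edges  {1-r->2}
normal form: no rule applies after step 2

Answer: 2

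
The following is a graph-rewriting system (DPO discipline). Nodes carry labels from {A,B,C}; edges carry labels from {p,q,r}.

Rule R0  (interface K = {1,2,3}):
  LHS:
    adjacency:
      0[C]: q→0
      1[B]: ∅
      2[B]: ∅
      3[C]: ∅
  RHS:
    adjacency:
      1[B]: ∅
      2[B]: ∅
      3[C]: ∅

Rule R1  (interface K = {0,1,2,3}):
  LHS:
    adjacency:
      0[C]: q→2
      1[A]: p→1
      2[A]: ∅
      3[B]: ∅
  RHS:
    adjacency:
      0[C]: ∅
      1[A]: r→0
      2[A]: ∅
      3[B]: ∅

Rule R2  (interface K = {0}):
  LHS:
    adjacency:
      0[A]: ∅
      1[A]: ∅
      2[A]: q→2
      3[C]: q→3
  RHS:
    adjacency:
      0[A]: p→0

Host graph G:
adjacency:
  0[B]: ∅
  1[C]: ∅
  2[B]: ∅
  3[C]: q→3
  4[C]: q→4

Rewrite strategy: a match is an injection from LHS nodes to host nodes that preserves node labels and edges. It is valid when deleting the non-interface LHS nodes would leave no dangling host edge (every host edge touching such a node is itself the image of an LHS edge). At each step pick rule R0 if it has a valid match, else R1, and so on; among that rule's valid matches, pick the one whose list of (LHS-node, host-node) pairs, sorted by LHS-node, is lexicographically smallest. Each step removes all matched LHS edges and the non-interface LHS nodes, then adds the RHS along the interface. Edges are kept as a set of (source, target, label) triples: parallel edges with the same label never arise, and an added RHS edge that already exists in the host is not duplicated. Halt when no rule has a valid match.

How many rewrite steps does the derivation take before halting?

Answer: 2

Steps:
[0] host  ⇒  5 nodes, 2 edges  {3-q->3 4-q->4}
[1] R0 @ {0↦3, 1↦0, 2↦2, 3↦1}  ⇒  4 nodes, 1 edges  {4-q->4}
[2] R0 @ {0↦4, 1↦0, 2↦2, 3↦1}  ⇒  3 nodes, 0 edges  {∅}
final graph: no rule applies after step 2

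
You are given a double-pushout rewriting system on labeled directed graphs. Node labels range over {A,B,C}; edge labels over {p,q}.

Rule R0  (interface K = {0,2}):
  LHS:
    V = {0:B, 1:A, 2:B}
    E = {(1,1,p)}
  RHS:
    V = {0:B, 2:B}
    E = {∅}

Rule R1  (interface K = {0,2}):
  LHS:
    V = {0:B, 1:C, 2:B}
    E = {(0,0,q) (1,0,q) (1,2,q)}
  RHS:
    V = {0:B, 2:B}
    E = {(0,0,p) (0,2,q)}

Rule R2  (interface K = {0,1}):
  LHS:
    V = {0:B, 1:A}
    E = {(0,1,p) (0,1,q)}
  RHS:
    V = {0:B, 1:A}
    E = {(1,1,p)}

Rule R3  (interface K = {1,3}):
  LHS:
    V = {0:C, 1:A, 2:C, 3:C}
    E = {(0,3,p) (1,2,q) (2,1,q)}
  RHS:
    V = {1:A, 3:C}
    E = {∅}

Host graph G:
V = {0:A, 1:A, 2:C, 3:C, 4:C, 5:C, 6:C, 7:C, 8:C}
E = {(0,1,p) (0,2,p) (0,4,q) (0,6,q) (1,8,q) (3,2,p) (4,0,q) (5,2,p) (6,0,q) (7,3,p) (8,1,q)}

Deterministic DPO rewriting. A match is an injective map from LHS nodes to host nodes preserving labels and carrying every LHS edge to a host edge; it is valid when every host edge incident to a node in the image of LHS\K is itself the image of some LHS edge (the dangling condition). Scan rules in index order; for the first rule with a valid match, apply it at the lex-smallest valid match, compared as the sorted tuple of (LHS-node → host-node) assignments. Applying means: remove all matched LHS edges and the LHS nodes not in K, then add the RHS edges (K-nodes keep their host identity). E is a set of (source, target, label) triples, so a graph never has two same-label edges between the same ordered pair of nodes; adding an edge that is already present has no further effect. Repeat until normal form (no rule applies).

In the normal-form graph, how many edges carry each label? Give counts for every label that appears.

[0] host  ⇒  9 nodes, 11 edges  {0-p->1 0-p->2 0-q->4 0-q->6 1-q->8 3-p->2 4-q->0 5-p->2 6-q->0 7-p->3 8-q->1}
[1] R3 @ {0↦5, 1↦0, 2↦4, 3↦2}  ⇒  7 nodes, 8 edges  {0-p->1 0-p->2 0-q->6 1-q->8 3-p->2 6-q->0 7-p->3 8-q->1}
[2] R3 @ {0↦7, 1↦0, 2↦6, 3↦3}  ⇒  5 nodes, 5 edges  {0-p->1 0-p->2 1-q->8 3-p->2 8-q->1}
[3] R3 @ {0↦3, 1↦1, 2↦8, 3↦2}  ⇒  3 nodes, 2 edges  {0-p->1 0-p->2}
normal form: no rule applies after step 3
NF edges: [(0, 1, 'p'), (0, 2, 'p')]

Answer: p:2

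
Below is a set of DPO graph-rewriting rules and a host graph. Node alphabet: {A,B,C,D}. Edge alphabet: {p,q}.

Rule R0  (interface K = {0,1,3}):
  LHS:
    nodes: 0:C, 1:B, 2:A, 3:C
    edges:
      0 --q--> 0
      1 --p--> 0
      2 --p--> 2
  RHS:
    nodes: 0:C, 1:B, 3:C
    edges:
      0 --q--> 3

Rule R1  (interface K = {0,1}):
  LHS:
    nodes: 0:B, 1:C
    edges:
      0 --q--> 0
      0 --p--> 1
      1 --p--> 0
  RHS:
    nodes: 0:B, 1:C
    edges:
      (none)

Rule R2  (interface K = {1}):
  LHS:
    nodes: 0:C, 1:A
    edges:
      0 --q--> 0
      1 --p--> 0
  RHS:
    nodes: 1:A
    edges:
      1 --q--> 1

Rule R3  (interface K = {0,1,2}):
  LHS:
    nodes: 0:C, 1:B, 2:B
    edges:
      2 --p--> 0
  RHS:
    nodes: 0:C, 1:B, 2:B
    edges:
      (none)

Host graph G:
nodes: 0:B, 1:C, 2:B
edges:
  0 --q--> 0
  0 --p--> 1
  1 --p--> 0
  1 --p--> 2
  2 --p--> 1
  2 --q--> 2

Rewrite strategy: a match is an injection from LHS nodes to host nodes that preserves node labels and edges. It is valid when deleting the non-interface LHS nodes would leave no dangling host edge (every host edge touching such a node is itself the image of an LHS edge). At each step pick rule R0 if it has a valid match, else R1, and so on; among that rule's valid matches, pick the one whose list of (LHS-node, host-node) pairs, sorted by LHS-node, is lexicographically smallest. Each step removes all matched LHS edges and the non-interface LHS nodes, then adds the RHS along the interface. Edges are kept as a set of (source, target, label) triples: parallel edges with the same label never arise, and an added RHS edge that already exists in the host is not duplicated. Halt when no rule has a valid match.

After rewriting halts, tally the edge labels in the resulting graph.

[0] host  ⇒  3 nodes, 6 edges  {0-q->0 0-p->1 1-p->0 1-p->2 2-p->1 2-q->2}
[1] R1 @ {0↦0, 1↦1}  ⇒  3 nodes, 3 edges  {1-p->2 2-p->1 2-q->2}
[2] R1 @ {0↦2, 1↦1}  ⇒  3 nodes, 0 edges  {∅}
final graph: no rule applies after step 2
NF edges: []

Answer: (no edges)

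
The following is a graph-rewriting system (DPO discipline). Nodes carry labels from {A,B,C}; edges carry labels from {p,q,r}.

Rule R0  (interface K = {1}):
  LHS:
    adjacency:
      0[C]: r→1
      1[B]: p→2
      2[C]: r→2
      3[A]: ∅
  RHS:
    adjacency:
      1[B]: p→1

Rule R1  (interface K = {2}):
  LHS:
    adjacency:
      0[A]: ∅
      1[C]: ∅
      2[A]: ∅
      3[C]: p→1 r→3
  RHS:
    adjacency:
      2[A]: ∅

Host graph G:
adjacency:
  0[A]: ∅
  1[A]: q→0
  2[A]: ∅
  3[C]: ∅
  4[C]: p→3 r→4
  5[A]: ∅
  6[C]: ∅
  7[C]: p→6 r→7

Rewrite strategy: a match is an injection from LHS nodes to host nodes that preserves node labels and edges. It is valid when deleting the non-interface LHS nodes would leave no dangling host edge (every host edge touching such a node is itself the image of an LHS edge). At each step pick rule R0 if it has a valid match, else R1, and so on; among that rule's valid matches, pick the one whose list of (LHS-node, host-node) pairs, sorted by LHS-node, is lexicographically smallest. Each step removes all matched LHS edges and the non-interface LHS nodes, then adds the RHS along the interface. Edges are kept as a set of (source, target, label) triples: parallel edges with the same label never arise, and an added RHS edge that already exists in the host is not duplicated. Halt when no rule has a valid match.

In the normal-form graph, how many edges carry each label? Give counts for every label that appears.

[0] host  ⇒  8 nodes, 5 edges  {1-q->0 4-p->3 4-r->4 7-p->6 7-r->7}
[1] R1 @ {0↦2, 1↦3, 2↦0, 3↦4}  ⇒  5 nodes, 3 edges  {1-q->0 7-p->6 7-r->7}
[2] R1 @ {0↦5, 1↦6, 2↦0, 3↦7}  ⇒  2 nodes, 1 edges  {1-q->0}
halt: no rule applies after step 2
NF edges: [(1, 0, 'q')]

Answer: q:1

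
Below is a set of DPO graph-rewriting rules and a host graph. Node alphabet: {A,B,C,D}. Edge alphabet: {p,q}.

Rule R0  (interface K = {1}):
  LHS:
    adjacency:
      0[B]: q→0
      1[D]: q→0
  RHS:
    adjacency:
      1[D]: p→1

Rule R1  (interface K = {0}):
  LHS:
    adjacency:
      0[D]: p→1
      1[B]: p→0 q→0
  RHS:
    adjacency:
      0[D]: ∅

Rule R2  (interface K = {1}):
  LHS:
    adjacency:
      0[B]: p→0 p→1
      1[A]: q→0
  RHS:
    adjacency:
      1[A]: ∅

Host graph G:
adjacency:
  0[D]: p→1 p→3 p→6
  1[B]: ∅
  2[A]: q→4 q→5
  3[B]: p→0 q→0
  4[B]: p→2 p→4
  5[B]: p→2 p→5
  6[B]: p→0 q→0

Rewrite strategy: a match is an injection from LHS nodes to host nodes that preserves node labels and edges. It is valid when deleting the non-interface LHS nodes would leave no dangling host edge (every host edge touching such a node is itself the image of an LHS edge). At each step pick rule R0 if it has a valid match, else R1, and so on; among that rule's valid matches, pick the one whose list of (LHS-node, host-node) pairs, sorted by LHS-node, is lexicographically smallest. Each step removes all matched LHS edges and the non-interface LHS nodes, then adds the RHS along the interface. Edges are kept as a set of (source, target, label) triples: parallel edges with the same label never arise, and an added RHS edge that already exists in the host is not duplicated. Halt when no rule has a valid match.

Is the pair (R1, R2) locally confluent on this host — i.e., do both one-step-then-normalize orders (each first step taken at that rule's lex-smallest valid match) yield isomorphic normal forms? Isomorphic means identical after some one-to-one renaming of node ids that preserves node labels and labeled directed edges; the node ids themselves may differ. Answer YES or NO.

branch R1-first: apply at {0↦0, 1↦3} → |E|=10, then 3 more step(s) → NF |V|=3 |E|=1 V={0:D, 1:B, 2:A} E=0-p->1
branch R2-first: apply at {0↦4, 1↦2} → |E|=10, then 3 more step(s) → NF |V|=3 |E|=1 V={0:D, 1:B, 2:A} E=0-p->1
graphs isomorphic (equal up to label-preserving node renaming)

Answer: YES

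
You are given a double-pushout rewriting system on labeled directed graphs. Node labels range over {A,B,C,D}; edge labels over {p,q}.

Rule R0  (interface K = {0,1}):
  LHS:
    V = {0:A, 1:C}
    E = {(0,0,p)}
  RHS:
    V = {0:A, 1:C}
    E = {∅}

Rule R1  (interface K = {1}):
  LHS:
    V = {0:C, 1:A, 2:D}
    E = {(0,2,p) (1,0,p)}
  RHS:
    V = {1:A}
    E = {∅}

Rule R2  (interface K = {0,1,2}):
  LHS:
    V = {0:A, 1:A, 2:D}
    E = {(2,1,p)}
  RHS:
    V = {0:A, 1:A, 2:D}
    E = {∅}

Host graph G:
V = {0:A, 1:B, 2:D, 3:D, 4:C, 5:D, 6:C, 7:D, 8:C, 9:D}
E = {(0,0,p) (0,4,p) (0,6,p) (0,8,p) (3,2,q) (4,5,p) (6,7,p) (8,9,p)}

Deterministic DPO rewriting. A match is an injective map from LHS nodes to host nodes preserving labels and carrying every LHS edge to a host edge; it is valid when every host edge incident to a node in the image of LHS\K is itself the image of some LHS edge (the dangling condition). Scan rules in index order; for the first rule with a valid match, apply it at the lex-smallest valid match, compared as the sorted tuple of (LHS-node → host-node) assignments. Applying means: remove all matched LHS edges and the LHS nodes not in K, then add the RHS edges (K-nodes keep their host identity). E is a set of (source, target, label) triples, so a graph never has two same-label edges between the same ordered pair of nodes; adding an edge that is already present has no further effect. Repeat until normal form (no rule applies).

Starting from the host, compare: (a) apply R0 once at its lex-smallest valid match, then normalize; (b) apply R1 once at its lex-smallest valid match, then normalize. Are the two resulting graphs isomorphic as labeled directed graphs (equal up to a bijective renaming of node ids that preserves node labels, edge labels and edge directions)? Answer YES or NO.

Answer: YES

Derivation:
branch R0-first: apply at {0↦0, 1↦4} → |E|=7, then 3 more step(s) → NF |V|=4 |E|=1 V={0:A, 1:B, 2:D, 3:D} E=3-q->2
branch R1-first: apply at {0↦4, 1↦0, 2↦5} → |E|=6, then 3 more step(s) → NF |V|=4 |E|=1 V={0:A, 1:B, 2:D, 3:D} E=3-q->2
graphs isomorphic (equal up to label-preserving node renaming)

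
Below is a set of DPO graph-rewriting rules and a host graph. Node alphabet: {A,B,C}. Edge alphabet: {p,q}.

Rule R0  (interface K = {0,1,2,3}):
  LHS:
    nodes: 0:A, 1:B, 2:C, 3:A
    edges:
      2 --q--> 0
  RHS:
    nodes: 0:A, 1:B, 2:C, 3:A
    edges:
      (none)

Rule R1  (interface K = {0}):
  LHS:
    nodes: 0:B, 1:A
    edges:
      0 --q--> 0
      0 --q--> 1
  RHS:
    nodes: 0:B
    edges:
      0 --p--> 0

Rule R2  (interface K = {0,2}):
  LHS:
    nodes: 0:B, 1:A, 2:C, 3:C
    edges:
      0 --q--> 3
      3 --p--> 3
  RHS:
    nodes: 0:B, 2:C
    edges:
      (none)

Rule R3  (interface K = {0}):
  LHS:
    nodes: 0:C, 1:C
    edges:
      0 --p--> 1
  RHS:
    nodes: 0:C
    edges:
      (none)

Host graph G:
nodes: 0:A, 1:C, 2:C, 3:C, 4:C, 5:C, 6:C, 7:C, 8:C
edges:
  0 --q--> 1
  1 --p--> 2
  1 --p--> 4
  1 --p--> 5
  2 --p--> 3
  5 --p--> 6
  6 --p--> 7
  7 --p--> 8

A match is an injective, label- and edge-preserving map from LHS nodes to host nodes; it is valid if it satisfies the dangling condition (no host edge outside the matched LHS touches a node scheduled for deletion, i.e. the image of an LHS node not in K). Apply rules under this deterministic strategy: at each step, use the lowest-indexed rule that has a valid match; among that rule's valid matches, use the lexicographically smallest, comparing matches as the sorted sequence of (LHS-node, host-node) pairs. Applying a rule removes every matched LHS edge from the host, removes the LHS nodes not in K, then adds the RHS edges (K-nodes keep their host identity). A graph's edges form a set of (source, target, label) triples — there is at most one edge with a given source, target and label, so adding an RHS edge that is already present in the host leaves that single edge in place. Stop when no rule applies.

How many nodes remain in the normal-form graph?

initial: |V|=9 |E|=8  E = 0-q->1 1-p->2 1-p->4 1-p->5 2-p->3 5-p->6 6-p->7 7-p->8
step 1: apply R3 at {0↦1, 1↦4}  → |V|=8 |E|=7  E = 0-q->1 1-p->2 1-p->5 2-p->3 5-p->6 6-p->7 7-p->8
step 2: apply R3 at {0↦2, 1↦3}  → |V|=7 |E|=6  E = 0-q->1 1-p->2 1-p->5 5-p->6 6-p->7 7-p->8
step 3: apply R3 at {0↦1, 1↦2}  → |V|=6 |E|=5  E = 0-q->1 1-p->5 5-p->6 6-p->7 7-p->8
step 4: apply R3 at {0↦7, 1↦8}  → |V|=5 |E|=4  E = 0-q->1 1-p->5 5-p->6 6-p->7
step 5: apply R3 at {0↦6, 1↦7}  → |V|=4 |E|=3  E = 0-q->1 1-p->5 5-p->6
step 6: apply R3 at {0↦5, 1↦6}  → |V|=3 |E|=2  E = 0-q->1 1-p->5
step 7: apply R3 at {0↦1, 1↦5}  → |V|=2 |E|=1  E = 0-q->1
final graph: no rule applies after step 7
NF nodes: {0:A, 1:C}

Answer: 2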